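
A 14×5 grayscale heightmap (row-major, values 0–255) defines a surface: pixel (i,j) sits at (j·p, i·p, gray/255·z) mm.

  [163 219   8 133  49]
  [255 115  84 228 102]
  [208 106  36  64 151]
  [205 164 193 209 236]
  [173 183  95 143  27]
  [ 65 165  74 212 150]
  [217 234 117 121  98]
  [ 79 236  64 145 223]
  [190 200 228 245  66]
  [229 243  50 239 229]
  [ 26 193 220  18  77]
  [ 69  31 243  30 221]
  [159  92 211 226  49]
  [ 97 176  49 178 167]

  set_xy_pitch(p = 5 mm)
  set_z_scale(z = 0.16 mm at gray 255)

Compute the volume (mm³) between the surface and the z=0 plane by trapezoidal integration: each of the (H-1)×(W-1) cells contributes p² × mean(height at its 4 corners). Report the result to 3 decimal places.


120.933

height_mm = gray/255 × 0.16; cell vol = 5² × mean(4 corners)
unit = 5² × 0.16 / (4×255) = 0.00392157 mm³ per gray-sum
row 0: Σ corner-gray over 4 cells = 2143  → 8.4039
row 1: Σ corner-gray over 4 cells = 1982  → 7.7725
row 2: Σ corner-gray over 4 cells = 2344  → 9.1922
row 3: Σ corner-gray over 4 cells = 2615  → 10.2549
row 4: Σ corner-gray over 4 cells = 2159  → 8.4667
row 5: Σ corner-gray over 4 cells = 2376  → 9.3176
row 6: Σ corner-gray over 4 cells = 2451  → 9.6118
row 7: Σ corner-gray over 4 cells = 2794  → 10.9569
row 8: Σ corner-gray over 4 cells = 3124  → 12.2510
row 9: Σ corner-gray over 4 cells = 2487  → 9.7529
row 10: Σ corner-gray over 4 cells = 1863  → 7.3059
row 11: Σ corner-gray over 4 cells = 2164  → 8.4863
row 12: Σ corner-gray over 4 cells = 2336  → 9.1608
Σ rows: total corner-gray = 30838  → 120.9333 mm³


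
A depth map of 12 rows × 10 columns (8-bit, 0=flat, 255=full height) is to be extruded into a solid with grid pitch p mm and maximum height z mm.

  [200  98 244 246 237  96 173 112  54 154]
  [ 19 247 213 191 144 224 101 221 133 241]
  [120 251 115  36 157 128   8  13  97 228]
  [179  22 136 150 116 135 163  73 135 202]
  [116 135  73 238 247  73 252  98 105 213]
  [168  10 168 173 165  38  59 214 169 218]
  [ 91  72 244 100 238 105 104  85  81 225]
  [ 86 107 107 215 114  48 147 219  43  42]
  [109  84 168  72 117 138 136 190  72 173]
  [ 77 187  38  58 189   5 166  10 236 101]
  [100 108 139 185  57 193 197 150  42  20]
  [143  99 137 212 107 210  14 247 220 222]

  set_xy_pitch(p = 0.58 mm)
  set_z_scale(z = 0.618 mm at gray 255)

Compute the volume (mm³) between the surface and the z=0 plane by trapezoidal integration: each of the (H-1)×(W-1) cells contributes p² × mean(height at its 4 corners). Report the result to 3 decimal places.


height_mm = gray/255 × 0.618; cell vol = 0.58² × mean(4 corners)
unit = 0.58² × 0.618 / (4×255) = 0.000203819 mm³ per gray-sum
row 0: Σ corner-gray over 9 cells = 6082  → 1.2396
row 1: Σ corner-gray over 9 cells = 5166  → 1.0529
row 2: Σ corner-gray over 9 cells = 4199  → 0.8558
row 3: Σ corner-gray over 9 cells = 5012  → 1.0215
row 4: Σ corner-gray over 9 cells = 5149  → 1.0495
row 5: Σ corner-gray over 9 cells = 4752  → 0.9685
row 6: Σ corner-gray over 9 cells = 4502  → 0.9176
row 7: Σ corner-gray over 9 cells = 4364  → 0.8895
row 8: Σ corner-gray over 9 cells = 4192  → 0.8544
row 9: Σ corner-gray over 9 cells = 4218  → 0.8597
row 10: Σ corner-gray over 9 cells = 5119  → 1.0433
Σ rows: total corner-gray = 52755  → 10.7525 mm³

10.752


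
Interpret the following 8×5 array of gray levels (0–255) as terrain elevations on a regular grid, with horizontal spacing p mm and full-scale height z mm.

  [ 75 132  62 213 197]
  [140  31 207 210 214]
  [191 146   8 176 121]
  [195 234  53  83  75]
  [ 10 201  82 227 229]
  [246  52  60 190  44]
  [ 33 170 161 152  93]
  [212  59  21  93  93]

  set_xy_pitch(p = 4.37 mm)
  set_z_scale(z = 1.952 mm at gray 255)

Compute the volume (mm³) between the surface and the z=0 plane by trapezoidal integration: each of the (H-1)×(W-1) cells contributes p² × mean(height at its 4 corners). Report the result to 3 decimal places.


height_mm = gray/255 × 1.952; cell vol = 4.37² × mean(4 corners)
unit = 4.37² × 1.952 / (4×255) = 0.0365462 mm³ per gray-sum
row 0: Σ corner-gray over 4 cells = 2336  → 85.3720
row 1: Σ corner-gray over 4 cells = 2222  → 81.2057
row 2: Σ corner-gray over 4 cells = 1982  → 72.4346
row 3: Σ corner-gray over 4 cells = 2269  → 82.9234
row 4: Σ corner-gray over 4 cells = 2153  → 78.6840
row 5: Σ corner-gray over 4 cells = 1986  → 72.5808
row 6: Σ corner-gray over 4 cells = 1743  → 63.7001
Σ rows: total corner-gray = 14691  → 536.9006 mm³

536.901


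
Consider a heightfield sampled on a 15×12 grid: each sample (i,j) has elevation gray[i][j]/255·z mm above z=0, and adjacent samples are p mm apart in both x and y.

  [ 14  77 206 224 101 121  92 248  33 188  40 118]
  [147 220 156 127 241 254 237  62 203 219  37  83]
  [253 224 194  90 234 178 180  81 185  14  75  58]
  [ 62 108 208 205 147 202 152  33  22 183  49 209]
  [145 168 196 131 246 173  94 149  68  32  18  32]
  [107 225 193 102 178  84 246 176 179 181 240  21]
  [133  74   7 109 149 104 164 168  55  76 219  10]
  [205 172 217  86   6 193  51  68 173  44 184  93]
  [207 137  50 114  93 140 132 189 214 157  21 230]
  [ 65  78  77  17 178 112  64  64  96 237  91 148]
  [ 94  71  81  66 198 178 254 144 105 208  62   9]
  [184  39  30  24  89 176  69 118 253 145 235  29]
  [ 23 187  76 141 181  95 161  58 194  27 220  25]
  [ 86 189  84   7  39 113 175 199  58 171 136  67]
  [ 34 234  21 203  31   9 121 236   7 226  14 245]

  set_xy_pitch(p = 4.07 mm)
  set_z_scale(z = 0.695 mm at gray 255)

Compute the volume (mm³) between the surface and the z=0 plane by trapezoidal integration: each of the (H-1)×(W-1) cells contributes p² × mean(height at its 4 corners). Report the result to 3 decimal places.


899.168

height_mm = gray/255 × 0.695; cell vol = 4.07² × mean(4 corners)
unit = 4.07² × 0.695 / (4×255) = 0.0112869 mm³ per gray-sum
row 0: Σ corner-gray over 11 cells = 6534  → 73.7484
row 1: Σ corner-gray over 11 cells = 6963  → 78.5905
row 2: Σ corner-gray over 11 cells = 6110  → 68.9628
row 3: Σ corner-gray over 11 cells = 5616  → 63.3871
row 4: Σ corner-gray over 11 cells = 6463  → 72.9470
row 5: Σ corner-gray over 11 cells = 6129  → 69.1772
row 6: Σ corner-gray over 11 cells = 5079  → 57.3260
row 7: Σ corner-gray over 11 cells = 5617  → 63.3983
row 8: Σ corner-gray over 11 cells = 5172  → 58.3757
row 9: Σ corner-gray over 11 cells = 5078  → 57.3147
row 10: Σ corner-gray over 11 cells = 5406  → 61.0168
row 11: Σ corner-gray over 11 cells = 5297  → 59.7865
row 12: Σ corner-gray over 11 cells = 5223  → 58.9513
row 13: Σ corner-gray over 11 cells = 4978  → 56.1860
Σ rows: total corner-gray = 79665  → 899.1684 mm³


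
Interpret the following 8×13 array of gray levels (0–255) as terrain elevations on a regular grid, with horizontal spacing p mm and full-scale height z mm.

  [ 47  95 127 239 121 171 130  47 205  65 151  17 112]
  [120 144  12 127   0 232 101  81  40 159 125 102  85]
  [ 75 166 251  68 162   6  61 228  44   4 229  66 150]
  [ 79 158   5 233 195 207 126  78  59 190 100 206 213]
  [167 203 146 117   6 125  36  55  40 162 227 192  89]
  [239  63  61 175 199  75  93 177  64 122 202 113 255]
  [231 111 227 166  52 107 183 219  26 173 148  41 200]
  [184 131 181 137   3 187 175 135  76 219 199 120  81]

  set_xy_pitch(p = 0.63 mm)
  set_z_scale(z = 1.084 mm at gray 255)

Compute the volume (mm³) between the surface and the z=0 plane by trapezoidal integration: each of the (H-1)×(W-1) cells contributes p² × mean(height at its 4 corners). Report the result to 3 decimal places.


17.874

height_mm = gray/255 × 1.084; cell vol = 0.63² × mean(4 corners)
unit = 0.63² × 1.084 / (4×255) = 0.000421804 mm³ per gray-sum
row 0: Σ corner-gray over 12 cells = 5346  → 2.2550
row 1: Σ corner-gray over 12 cells = 5246  → 2.2128
row 2: Σ corner-gray over 12 cells = 6201  → 2.6156
row 3: Σ corner-gray over 12 cells = 6280  → 2.6489
row 4: Σ corner-gray over 12 cells = 6056  → 2.5544
row 5: Σ corner-gray over 12 cells = 6519  → 2.7497
row 6: Σ corner-gray over 12 cells = 6728  → 2.8379
Σ rows: total corner-gray = 42376  → 17.8743 mm³


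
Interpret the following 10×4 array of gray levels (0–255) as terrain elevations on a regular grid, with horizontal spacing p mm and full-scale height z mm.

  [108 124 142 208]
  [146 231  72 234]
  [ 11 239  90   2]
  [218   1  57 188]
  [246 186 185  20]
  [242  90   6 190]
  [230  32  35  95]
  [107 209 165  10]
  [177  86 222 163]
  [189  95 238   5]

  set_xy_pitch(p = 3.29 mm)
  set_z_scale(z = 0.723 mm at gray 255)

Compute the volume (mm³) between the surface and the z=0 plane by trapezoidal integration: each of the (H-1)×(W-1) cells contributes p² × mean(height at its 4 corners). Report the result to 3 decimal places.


height_mm = gray/255 × 0.723; cell vol = 3.29² × mean(4 corners)
unit = 3.29² × 0.723 / (4×255) = 0.00767238 mm³ per gray-sum
row 0: Σ corner-gray over 3 cells = 1834  → 14.0711
row 1: Σ corner-gray over 3 cells = 1657  → 12.7131
row 2: Σ corner-gray over 3 cells = 1193  → 9.1531
row 3: Σ corner-gray over 3 cells = 1530  → 11.7387
row 4: Σ corner-gray over 3 cells = 1632  → 12.5213
row 5: Σ corner-gray over 3 cells = 1083  → 8.3092
row 6: Σ corner-gray over 3 cells = 1324  → 10.1582
row 7: Σ corner-gray over 3 cells = 1821  → 13.9714
row 8: Σ corner-gray over 3 cells = 1816  → 13.9330
Σ rows: total corner-gray = 13890  → 106.5693 mm³

106.569


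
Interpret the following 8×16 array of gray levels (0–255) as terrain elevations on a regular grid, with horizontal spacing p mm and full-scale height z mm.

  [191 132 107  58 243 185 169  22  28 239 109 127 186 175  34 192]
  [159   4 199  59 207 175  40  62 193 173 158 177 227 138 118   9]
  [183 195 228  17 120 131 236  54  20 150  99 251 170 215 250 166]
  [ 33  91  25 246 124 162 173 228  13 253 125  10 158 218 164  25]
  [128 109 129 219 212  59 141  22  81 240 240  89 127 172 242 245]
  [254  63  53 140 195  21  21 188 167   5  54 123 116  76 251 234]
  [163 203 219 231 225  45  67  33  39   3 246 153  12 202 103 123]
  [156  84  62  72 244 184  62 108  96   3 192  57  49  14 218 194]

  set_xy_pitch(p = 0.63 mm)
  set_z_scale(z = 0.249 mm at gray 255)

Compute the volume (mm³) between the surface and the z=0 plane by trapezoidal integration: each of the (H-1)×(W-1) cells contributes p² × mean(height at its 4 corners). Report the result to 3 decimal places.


height_mm = gray/255 × 0.249; cell vol = 0.63² × mean(4 corners)
unit = 0.63² × 0.249 / (4×255) = 9.68903e-05 mm³ per gray-sum
row 0: Σ corner-gray over 15 cells = 8039  → 0.7789
row 1: Σ corner-gray over 15 cells = 8649  → 0.8380
row 2: Σ corner-gray over 15 cells = 8659  → 0.8390
row 3: Σ corner-gray over 15 cells = 8575  → 0.8308
row 4: Σ corner-gray over 15 cells = 7971  → 0.7723
row 5: Σ corner-gray over 15 cells = 7282  → 0.7056
row 6: Σ corner-gray over 15 cells = 7088  → 0.6868
Σ rows: total corner-gray = 56263  → 5.4513 mm³

5.451


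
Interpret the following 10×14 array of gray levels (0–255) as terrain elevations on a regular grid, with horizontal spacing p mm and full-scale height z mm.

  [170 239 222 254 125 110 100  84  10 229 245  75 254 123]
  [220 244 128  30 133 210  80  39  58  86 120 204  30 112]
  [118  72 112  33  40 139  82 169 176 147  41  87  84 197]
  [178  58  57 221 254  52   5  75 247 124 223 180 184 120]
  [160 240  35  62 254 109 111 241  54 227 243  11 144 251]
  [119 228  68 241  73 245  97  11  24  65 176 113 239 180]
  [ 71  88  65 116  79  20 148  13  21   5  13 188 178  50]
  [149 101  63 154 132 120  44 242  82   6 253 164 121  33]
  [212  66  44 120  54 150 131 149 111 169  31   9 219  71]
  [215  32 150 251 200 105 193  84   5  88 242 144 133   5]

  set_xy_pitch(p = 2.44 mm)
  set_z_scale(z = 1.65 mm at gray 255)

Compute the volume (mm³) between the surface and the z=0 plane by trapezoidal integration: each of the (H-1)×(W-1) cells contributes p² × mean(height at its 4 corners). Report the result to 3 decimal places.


height_mm = gray/255 × 1.65; cell vol = 2.44² × mean(4 corners)
unit = 2.44² × 1.65 / (4×255) = 0.00963082 mm³ per gray-sum
row 0: Σ corner-gray over 13 cells = 7243  → 69.7561
row 1: Σ corner-gray over 13 cells = 5735  → 55.2328
row 2: Σ corner-gray over 13 cells = 6337  → 61.0305
row 3: Σ corner-gray over 13 cells = 7531  → 72.5297
row 4: Σ corner-gray over 13 cells = 7332  → 70.6132
row 5: Σ corner-gray over 13 cells = 5448  → 52.4687
row 6: Σ corner-gray over 13 cells = 5135  → 49.4543
row 7: Σ corner-gray over 13 cells = 5935  → 57.1589
row 8: Σ corner-gray over 13 cells = 6263  → 60.3178
Σ rows: total corner-gray = 56959  → 548.5621 mm³

548.562


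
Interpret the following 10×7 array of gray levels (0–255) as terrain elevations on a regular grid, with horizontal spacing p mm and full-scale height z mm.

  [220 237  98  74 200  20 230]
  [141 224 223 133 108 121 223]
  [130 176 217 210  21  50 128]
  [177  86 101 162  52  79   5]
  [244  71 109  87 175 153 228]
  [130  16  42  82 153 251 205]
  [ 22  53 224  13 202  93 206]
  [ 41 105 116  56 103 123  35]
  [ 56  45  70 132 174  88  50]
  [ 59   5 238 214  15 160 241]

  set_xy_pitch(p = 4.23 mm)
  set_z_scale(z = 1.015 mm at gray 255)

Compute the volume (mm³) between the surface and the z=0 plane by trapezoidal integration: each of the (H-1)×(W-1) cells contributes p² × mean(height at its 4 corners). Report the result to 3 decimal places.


464.894

height_mm = gray/255 × 1.015; cell vol = 4.23² × mean(4 corners)
unit = 4.23² × 1.015 / (4×255) = 0.0178052 mm³ per gray-sum
row 0: Σ corner-gray over 6 cells = 3690  → 65.7012
row 1: Σ corner-gray over 6 cells = 3588  → 63.8850
row 2: Σ corner-gray over 6 cells = 2748  → 48.9287
row 3: Σ corner-gray over 6 cells = 2804  → 49.9258
row 4: Σ corner-gray over 6 cells = 3085  → 54.9290
row 5: Σ corner-gray over 6 cells = 2821  → 50.2284
row 6: Σ corner-gray over 6 cells = 2480  → 44.1569
row 7: Σ corner-gray over 6 cells = 2206  → 39.2782
row 8: Σ corner-gray over 6 cells = 2688  → 47.8603
Σ rows: total corner-gray = 26110  → 464.8935 mm³


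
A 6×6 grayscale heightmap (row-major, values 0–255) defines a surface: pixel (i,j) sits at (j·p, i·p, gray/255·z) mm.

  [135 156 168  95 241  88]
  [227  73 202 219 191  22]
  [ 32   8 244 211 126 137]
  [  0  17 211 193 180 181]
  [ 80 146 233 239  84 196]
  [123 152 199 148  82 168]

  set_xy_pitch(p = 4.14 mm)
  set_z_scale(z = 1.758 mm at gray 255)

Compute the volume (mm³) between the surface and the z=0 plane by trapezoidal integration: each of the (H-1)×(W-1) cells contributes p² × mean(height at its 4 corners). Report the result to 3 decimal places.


height_mm = gray/255 × 1.758; cell vol = 4.14² × mean(4 corners)
unit = 4.14² × 1.758 / (4×255) = 0.0295406 mm³ per gray-sum
row 0: Σ corner-gray over 5 cells = 3162  → 93.4074
row 1: Σ corner-gray over 5 cells = 2966  → 87.6174
row 2: Σ corner-gray over 5 cells = 2730  → 80.6459
row 3: Σ corner-gray over 5 cells = 3063  → 90.4829
row 4: Σ corner-gray over 5 cells = 3133  → 92.5507
Σ rows: total corner-gray = 15054  → 444.7043 mm³

444.704


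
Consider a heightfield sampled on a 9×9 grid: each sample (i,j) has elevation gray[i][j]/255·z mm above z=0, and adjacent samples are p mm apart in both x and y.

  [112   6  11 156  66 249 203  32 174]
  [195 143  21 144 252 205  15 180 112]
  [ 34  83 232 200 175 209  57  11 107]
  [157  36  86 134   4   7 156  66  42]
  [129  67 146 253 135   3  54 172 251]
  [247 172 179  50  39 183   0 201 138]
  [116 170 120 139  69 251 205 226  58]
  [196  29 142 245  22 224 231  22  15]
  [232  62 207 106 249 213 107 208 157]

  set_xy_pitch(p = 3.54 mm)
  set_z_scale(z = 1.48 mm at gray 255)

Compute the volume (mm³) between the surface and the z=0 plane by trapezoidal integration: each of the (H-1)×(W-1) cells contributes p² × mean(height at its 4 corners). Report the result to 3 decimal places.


height_mm = gray/255 × 1.48; cell vol = 3.54² × mean(4 corners)
unit = 3.54² × 1.48 / (4×255) = 0.0181831 mm³ per gray-sum
row 0: Σ corner-gray over 8 cells = 3959  → 71.9869
row 1: Σ corner-gray over 8 cells = 4302  → 78.2237
row 2: Σ corner-gray over 8 cells = 3252  → 59.1315
row 3: Σ corner-gray over 8 cells = 3217  → 58.4951
row 4: Σ corner-gray over 8 cells = 4073  → 74.0598
row 5: Σ corner-gray over 8 cells = 4567  → 83.0422
row 6: Σ corner-gray over 8 cells = 4575  → 83.1877
row 7: Σ corner-gray over 8 cells = 4734  → 86.0788
Σ rows: total corner-gray = 32679  → 594.2057 mm³

594.206


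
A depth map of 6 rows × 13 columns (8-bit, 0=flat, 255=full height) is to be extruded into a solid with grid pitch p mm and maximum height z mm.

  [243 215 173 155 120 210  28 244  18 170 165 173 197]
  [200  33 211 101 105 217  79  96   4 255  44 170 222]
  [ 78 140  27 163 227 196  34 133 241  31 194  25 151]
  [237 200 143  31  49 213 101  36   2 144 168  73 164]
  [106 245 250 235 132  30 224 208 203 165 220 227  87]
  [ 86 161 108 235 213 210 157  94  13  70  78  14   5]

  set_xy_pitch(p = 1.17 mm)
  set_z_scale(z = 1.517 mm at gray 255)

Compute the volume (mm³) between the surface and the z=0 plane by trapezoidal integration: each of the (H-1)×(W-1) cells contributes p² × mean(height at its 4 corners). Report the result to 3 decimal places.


67.529

height_mm = gray/255 × 1.517; cell vol = 1.17² × mean(4 corners)
unit = 1.17² × 1.517 / (4×255) = 0.0020359 mm³ per gray-sum
row 0: Σ corner-gray over 12 cells = 6834  → 13.9134
row 1: Σ corner-gray over 12 cells = 6103  → 12.4251
row 2: Σ corner-gray over 12 cells = 5772  → 11.7512
row 3: Σ corner-gray over 12 cells = 7192  → 14.6422
row 4: Σ corner-gray over 12 cells = 7268  → 14.7969
Σ rows: total corner-gray = 33169  → 67.5289 mm³


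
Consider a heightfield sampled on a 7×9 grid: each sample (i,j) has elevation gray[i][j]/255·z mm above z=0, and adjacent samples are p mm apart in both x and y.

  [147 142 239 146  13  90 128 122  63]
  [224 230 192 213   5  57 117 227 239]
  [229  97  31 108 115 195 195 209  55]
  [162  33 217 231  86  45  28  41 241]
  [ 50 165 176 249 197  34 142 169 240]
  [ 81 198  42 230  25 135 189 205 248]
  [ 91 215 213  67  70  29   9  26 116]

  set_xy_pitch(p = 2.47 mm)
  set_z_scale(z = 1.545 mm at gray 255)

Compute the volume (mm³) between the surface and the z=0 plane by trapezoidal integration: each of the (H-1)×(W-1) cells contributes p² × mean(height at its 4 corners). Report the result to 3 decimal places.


height_mm = gray/255 × 1.545; cell vol = 2.47² × mean(4 corners)
unit = 2.47² × 1.545 / (4×255) = 0.00924107 mm³ per gray-sum
row 0: Σ corner-gray over 8 cells = 4515  → 41.7234
row 1: Σ corner-gray over 8 cells = 4729  → 43.7010
row 2: Σ corner-gray over 8 cells = 3949  → 36.4930
row 3: Σ corner-gray over 8 cells = 4319  → 39.9122
row 4: Σ corner-gray over 8 cells = 4931  → 45.5677
row 5: Σ corner-gray over 8 cells = 3842  → 35.5042
Σ rows: total corner-gray = 26285  → 242.9015 mm³

242.902


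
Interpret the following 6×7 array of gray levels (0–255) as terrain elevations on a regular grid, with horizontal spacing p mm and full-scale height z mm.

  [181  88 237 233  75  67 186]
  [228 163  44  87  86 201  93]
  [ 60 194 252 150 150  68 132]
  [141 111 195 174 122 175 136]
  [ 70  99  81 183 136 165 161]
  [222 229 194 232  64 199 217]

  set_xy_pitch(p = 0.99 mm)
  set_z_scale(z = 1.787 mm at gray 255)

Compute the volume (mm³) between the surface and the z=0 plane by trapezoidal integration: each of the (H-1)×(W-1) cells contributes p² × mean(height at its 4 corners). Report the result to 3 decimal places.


height_mm = gray/255 × 1.787; cell vol = 0.99² × mean(4 corners)
unit = 0.99² × 1.787 / (4×255) = 0.0017171 mm³ per gray-sum
row 0: Σ corner-gray over 6 cells = 3250  → 5.5806
row 1: Σ corner-gray over 6 cells = 3303  → 5.6716
row 2: Σ corner-gray over 6 cells = 3651  → 6.2691
row 3: Σ corner-gray over 6 cells = 3390  → 5.8210
row 4: Σ corner-gray over 6 cells = 3834  → 6.5833
Σ rows: total corner-gray = 17428  → 29.9256 mm³

29.926


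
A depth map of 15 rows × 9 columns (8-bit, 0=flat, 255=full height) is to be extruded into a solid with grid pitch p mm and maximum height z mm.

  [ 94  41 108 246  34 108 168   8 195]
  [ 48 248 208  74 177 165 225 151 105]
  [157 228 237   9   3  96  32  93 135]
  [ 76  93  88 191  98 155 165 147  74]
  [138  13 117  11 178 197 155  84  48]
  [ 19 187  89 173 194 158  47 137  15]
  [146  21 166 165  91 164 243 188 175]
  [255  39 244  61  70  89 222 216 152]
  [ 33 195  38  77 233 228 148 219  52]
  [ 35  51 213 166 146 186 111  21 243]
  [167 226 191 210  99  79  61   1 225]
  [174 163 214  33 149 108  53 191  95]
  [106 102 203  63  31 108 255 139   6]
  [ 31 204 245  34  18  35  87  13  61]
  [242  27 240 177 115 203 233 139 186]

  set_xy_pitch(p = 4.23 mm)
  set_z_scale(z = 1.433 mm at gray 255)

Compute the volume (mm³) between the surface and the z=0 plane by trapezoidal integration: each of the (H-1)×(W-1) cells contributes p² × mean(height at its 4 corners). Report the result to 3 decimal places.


height_mm = gray/255 × 1.433; cell vol = 4.23² × mean(4 corners)
unit = 4.23² × 1.433 / (4×255) = 0.0251378 mm³ per gray-sum
row 0: Σ corner-gray over 8 cells = 4364  → 109.7012
row 1: Σ corner-gray over 8 cells = 4337  → 109.0225
row 2: Σ corner-gray over 8 cells = 3712  → 93.3114
row 3: Σ corner-gray over 8 cells = 3720  → 93.5125
row 4: Σ corner-gray over 8 cells = 3700  → 93.0098
row 5: Σ corner-gray over 8 cells = 4401  → 110.6313
row 6: Σ corner-gray over 8 cells = 4686  → 117.7956
row 7: Σ corner-gray over 8 cells = 4650  → 116.8906
row 8: Σ corner-gray over 8 cells = 4427  → 111.2849
row 9: Σ corner-gray over 8 cells = 4192  → 105.3775
row 10: Σ corner-gray over 8 cells = 4217  → 106.0060
row 11: Σ corner-gray over 8 cells = 4005  → 100.6768
row 12: Σ corner-gray over 8 cells = 3278  → 82.4016
row 13: Σ corner-gray over 8 cells = 4060  → 102.0593
Σ rows: total corner-gray = 57749  → 1451.6811 mm³

1451.681


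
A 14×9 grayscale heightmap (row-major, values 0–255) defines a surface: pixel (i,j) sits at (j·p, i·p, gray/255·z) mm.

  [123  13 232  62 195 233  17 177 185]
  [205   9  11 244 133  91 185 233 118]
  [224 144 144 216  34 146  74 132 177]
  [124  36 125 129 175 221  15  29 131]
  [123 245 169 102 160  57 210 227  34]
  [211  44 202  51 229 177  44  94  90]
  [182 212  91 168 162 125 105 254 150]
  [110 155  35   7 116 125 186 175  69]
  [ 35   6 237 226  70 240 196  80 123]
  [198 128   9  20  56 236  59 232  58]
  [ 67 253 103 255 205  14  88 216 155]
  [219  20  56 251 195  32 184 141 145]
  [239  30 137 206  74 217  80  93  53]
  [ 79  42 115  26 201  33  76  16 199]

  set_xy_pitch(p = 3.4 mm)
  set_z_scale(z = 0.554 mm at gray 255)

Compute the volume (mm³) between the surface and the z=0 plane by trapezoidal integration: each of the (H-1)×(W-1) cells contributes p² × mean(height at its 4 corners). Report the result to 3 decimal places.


341.145

height_mm = gray/255 × 0.554; cell vol = 3.4² × mean(4 corners)
unit = 3.4² × 0.554 / (4×255) = 0.00627867 mm³ per gray-sum
row 0: Σ corner-gray over 8 cells = 4301  → 27.0045
row 1: Σ corner-gray over 8 cells = 4316  → 27.0987
row 2: Σ corner-gray over 8 cells = 3896  → 24.4617
row 3: Σ corner-gray over 8 cells = 4212  → 26.4457
row 4: Σ corner-gray over 8 cells = 4480  → 28.1284
row 5: Σ corner-gray over 8 cells = 4549  → 28.5617
row 6: Σ corner-gray over 8 cells = 4343  → 27.2682
row 7: Σ corner-gray over 8 cells = 4045  → 25.3972
row 8: Σ corner-gray over 8 cells = 4004  → 25.1398
row 9: Σ corner-gray over 8 cells = 4226  → 26.5336
row 10: Σ corner-gray over 8 cells = 4612  → 28.9572
row 11: Σ corner-gray over 8 cells = 4088  → 25.6672
row 12: Σ corner-gray over 8 cells = 3262  → 20.4810
Σ rows: total corner-gray = 54334  → 341.1451 mm³


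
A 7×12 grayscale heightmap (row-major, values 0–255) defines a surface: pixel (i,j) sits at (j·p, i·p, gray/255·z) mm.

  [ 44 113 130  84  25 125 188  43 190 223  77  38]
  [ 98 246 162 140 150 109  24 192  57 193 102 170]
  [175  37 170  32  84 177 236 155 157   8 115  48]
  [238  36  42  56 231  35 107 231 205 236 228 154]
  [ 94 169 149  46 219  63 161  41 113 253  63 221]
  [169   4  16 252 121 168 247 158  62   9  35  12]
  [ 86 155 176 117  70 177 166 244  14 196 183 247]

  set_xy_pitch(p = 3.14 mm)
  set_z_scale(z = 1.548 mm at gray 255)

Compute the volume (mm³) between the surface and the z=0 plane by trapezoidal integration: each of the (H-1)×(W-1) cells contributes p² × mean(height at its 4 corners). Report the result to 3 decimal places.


height_mm = gray/255 × 1.548; cell vol = 3.14² × mean(4 corners)
unit = 3.14² × 1.548 / (4×255) = 0.0149634 mm³ per gray-sum
row 0: Σ corner-gray over 11 cells = 5496  → 82.2388
row 1: Σ corner-gray over 11 cells = 5583  → 83.5406
row 2: Σ corner-gray over 11 cells = 5771  → 86.3537
row 3: Σ corner-gray over 11 cells = 6075  → 90.9026
row 4: Σ corner-gray over 11 cells = 5194  → 77.7199
row 5: Σ corner-gray over 11 cells = 5654  → 84.6030
Σ rows: total corner-gray = 33773  → 505.3587 mm³

505.359


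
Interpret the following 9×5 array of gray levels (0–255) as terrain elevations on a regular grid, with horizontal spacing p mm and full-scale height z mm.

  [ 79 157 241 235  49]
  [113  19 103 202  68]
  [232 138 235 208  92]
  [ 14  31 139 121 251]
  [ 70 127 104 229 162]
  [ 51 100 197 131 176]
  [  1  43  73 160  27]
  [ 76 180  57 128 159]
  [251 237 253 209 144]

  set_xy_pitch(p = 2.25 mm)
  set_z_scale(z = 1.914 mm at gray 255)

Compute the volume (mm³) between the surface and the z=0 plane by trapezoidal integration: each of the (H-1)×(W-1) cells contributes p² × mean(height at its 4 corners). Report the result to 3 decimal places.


162.168

height_mm = gray/255 × 1.914; cell vol = 2.25² × mean(4 corners)
unit = 2.25² × 1.914 / (4×255) = 0.00949963 mm³ per gray-sum
row 0: Σ corner-gray over 4 cells = 2223  → 21.1177
row 1: Σ corner-gray over 4 cells = 2315  → 21.9916
row 2: Σ corner-gray over 4 cells = 2333  → 22.1626
row 3: Σ corner-gray over 4 cells = 1999  → 18.9898
row 4: Σ corner-gray over 4 cells = 2235  → 21.2317
row 5: Σ corner-gray over 4 cells = 1663  → 15.7979
row 6: Σ corner-gray over 4 cells = 1545  → 14.6769
row 7: Σ corner-gray over 4 cells = 2758  → 26.2000
Σ rows: total corner-gray = 17071  → 162.1682 mm³


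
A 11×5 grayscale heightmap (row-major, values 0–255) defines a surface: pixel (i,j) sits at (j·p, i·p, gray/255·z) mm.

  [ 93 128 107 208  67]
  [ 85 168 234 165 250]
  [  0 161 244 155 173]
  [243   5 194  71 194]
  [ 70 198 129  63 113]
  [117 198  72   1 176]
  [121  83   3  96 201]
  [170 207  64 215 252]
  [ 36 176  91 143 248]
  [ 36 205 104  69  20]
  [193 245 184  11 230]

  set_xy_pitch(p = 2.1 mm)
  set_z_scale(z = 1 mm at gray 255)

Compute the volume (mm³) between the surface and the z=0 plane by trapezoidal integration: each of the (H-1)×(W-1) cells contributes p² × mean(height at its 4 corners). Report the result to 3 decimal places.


height_mm = gray/255 × 1; cell vol = 2.1² × mean(4 corners)
unit = 2.1² × 1 / (4×255) = 0.00432353 mm³ per gray-sum
row 0: Σ corner-gray over 4 cells = 2515  → 10.8737
row 1: Σ corner-gray over 4 cells = 2762  → 11.9416
row 2: Σ corner-gray over 4 cells = 2270  → 9.8144
row 3: Σ corner-gray over 4 cells = 1940  → 8.3876
row 4: Σ corner-gray over 4 cells = 1798  → 7.7737
row 5: Σ corner-gray over 4 cells = 1521  → 6.5761
row 6: Σ corner-gray over 4 cells = 2080  → 8.9929
row 7: Σ corner-gray over 4 cells = 2498  → 10.8002
row 8: Σ corner-gray over 4 cells = 1916  → 8.2839
row 9: Σ corner-gray over 4 cells = 2115  → 9.1443
Σ rows: total corner-gray = 21415  → 92.5884 mm³

92.588


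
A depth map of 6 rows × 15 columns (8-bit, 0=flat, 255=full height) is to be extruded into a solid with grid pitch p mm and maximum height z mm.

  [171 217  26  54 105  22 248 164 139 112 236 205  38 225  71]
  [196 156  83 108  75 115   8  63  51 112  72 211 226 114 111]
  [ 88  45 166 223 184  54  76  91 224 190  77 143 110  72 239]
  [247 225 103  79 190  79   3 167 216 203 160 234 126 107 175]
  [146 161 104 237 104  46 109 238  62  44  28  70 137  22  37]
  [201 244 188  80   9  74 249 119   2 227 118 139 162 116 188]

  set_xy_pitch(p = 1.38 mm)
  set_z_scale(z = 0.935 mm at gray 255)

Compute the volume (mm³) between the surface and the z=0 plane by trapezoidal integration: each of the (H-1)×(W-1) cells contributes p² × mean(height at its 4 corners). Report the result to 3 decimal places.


61.723

height_mm = gray/255 × 0.935; cell vol = 1.38² × mean(4 corners)
unit = 1.38² × 0.935 / (4×255) = 0.0017457 mm³ per gray-sum
row 0: Σ corner-gray over 14 cells = 6919  → 12.0785
row 1: Σ corner-gray over 14 cells = 6732  → 11.7521
row 2: Σ corner-gray over 14 cells = 7843  → 13.6915
row 3: Σ corner-gray over 14 cells = 7113  → 12.4172
row 4: Σ corner-gray over 14 cells = 6750  → 11.7835
Σ rows: total corner-gray = 35357  → 61.7227 mm³


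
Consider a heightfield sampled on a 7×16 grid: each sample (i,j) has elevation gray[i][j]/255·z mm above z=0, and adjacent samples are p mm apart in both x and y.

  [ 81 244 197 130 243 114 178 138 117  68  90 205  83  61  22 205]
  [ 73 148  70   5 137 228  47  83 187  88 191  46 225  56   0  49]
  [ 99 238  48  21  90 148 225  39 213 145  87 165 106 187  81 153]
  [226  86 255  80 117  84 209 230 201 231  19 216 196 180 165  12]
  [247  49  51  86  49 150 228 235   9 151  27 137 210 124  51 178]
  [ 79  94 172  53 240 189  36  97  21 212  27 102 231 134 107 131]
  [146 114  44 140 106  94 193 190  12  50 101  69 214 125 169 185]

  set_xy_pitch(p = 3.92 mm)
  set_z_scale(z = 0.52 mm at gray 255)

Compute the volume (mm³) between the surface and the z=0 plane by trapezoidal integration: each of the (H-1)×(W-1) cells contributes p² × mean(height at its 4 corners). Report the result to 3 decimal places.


height_mm = gray/255 × 0.52; cell vol = 3.92² × mean(4 corners)
unit = 3.92² × 0.52 / (4×255) = 0.00783385 mm³ per gray-sum
row 0: Σ corner-gray over 15 cells = 7210  → 56.4821
row 1: Σ corner-gray over 15 cells = 6982  → 54.6959
row 2: Σ corner-gray over 15 cells = 8614  → 67.4808
row 3: Σ corner-gray over 15 cells = 8315  → 65.1385
row 4: Σ corner-gray over 15 cells = 7179  → 56.2392
row 5: Σ corner-gray over 15 cells = 7213  → 56.5056
Σ rows: total corner-gray = 45513  → 356.5421 mm³

356.542


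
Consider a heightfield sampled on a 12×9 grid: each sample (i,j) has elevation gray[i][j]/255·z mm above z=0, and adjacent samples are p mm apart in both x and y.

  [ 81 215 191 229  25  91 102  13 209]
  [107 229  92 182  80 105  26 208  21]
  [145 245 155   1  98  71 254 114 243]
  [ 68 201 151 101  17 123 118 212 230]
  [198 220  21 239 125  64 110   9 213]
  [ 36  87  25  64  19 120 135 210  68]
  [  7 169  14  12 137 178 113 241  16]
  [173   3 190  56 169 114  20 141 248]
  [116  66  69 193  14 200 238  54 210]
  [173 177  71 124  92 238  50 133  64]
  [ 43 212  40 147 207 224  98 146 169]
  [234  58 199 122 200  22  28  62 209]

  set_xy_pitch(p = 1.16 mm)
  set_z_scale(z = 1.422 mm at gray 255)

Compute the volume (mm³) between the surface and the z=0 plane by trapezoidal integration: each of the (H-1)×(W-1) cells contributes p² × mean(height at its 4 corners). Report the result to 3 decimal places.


81.166

height_mm = gray/255 × 1.422; cell vol = 1.16² × mean(4 corners)
unit = 1.16² × 1.422 / (4×255) = 0.00187592 mm³ per gray-sum
row 0: Σ corner-gray over 8 cells = 3994  → 7.4924
row 1: Σ corner-gray over 8 cells = 4236  → 7.9464
row 2: Σ corner-gray over 8 cells = 4408  → 8.2691
row 3: Σ corner-gray over 8 cells = 4131  → 7.7494
row 4: Σ corner-gray over 8 cells = 3411  → 6.3988
row 5: Σ corner-gray over 8 cells = 3175  → 5.9561
row 6: Σ corner-gray over 8 cells = 3558  → 6.6745
row 7: Σ corner-gray over 8 cells = 3801  → 7.1304
row 8: Σ corner-gray over 8 cells = 4001  → 7.5056
row 9: Σ corner-gray over 8 cells = 4367  → 8.1922
row 10: Σ corner-gray over 8 cells = 4185  → 7.8507
Σ rows: total corner-gray = 43267  → 81.1656 mm³


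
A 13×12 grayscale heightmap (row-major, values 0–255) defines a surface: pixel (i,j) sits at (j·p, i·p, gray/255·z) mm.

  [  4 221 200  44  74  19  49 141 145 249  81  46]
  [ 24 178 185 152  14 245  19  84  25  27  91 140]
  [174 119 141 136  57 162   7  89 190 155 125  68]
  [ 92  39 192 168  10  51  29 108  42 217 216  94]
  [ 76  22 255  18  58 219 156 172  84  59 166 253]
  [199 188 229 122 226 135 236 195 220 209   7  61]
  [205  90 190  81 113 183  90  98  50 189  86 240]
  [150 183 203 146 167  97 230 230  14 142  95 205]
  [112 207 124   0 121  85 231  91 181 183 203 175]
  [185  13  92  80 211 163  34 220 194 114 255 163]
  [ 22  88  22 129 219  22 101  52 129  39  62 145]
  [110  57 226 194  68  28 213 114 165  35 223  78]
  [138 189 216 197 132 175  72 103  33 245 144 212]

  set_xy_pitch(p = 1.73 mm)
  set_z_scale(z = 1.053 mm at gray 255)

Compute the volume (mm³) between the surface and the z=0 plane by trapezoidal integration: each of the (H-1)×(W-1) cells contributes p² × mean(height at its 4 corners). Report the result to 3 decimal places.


height_mm = gray/255 × 1.053; cell vol = 1.73² × mean(4 corners)
unit = 1.73² × 1.053 / (4×255) = 0.00308973 mm³ per gray-sum
row 0: Σ corner-gray over 11 cells = 4700  → 14.5217
row 1: Σ corner-gray over 11 cells = 4808  → 14.8554
row 2: Σ corner-gray over 11 cells = 4934  → 15.2447
row 3: Σ corner-gray over 11 cells = 5077  → 15.6866
row 4: Σ corner-gray over 11 cells = 6541  → 20.2099
row 5: Σ corner-gray over 11 cells = 6579  → 20.3273
row 6: Σ corner-gray over 11 cells = 6154  → 19.0142
row 7: Σ corner-gray over 11 cells = 6508  → 20.1080
row 8: Σ corner-gray over 11 cells = 6239  → 19.2768
row 9: Σ corner-gray over 11 cells = 4993  → 15.4270
row 10: Σ corner-gray over 11 cells = 4727  → 14.6051
row 11: Σ corner-gray over 11 cells = 6196  → 19.1440
Σ rows: total corner-gray = 67456  → 208.4208 mm³

208.421


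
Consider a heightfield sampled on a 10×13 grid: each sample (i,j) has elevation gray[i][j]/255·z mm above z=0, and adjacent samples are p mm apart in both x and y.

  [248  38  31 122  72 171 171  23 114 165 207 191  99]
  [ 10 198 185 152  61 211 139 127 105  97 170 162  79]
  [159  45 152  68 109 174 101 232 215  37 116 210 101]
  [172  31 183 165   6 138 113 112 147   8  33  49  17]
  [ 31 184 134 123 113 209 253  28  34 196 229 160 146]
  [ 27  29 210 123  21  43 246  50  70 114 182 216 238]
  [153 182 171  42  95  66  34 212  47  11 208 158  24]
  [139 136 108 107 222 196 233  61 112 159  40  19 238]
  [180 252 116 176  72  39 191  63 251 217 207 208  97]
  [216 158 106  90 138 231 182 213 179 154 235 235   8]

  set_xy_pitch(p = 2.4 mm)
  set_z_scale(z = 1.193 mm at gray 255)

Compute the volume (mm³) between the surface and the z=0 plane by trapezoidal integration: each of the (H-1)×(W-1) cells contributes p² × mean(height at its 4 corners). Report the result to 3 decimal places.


379.701

height_mm = gray/255 × 1.193; cell vol = 2.4² × mean(4 corners)
unit = 2.4² × 1.193 / (4×255) = 0.00673694 mm³ per gray-sum
row 0: Σ corner-gray over 12 cells = 6260  → 42.1733
row 1: Σ corner-gray over 12 cells = 6481  → 43.6621
row 2: Σ corner-gray over 12 cells = 5337  → 35.9551
row 3: Σ corner-gray over 12 cells = 5662  → 38.1446
row 4: Σ corner-gray over 12 cells = 6376  → 42.9547
row 5: Σ corner-gray over 12 cells = 5502  → 37.0667
row 6: Σ corner-gray over 12 cells = 5792  → 39.0204
row 7: Σ corner-gray over 12 cells = 7024  → 47.3203
row 8: Σ corner-gray over 12 cells = 7927  → 53.4037
Σ rows: total corner-gray = 56361  → 379.7007 mm³


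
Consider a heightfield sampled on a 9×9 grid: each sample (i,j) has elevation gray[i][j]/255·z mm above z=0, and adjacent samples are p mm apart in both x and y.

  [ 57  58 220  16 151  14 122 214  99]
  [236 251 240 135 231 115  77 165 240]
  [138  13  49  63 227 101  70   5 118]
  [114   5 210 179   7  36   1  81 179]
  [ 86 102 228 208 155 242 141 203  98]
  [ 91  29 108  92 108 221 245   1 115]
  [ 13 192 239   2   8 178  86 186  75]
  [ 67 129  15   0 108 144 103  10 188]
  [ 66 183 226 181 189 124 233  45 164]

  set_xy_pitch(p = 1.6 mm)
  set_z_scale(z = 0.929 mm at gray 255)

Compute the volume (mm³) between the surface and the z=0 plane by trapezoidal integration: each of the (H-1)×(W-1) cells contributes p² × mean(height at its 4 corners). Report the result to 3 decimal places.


height_mm = gray/255 × 0.929; cell vol = 1.6² × mean(4 corners)
unit = 1.6² × 0.929 / (4×255) = 0.00233161 mm³ per gray-sum
row 0: Σ corner-gray over 8 cells = 4650  → 10.8420
row 1: Σ corner-gray over 8 cells = 4216  → 9.8301
row 2: Σ corner-gray over 8 cells = 2643  → 6.1624
row 3: Σ corner-gray over 8 cells = 4073  → 9.4966
row 4: Σ corner-gray over 8 cells = 4556  → 10.6228
row 5: Σ corner-gray over 8 cells = 3684  → 8.5896
row 6: Σ corner-gray over 8 cells = 3143  → 7.3282
row 7: Σ corner-gray over 8 cells = 3865  → 9.0117
Σ rows: total corner-gray = 30830  → 71.8835 mm³

71.883


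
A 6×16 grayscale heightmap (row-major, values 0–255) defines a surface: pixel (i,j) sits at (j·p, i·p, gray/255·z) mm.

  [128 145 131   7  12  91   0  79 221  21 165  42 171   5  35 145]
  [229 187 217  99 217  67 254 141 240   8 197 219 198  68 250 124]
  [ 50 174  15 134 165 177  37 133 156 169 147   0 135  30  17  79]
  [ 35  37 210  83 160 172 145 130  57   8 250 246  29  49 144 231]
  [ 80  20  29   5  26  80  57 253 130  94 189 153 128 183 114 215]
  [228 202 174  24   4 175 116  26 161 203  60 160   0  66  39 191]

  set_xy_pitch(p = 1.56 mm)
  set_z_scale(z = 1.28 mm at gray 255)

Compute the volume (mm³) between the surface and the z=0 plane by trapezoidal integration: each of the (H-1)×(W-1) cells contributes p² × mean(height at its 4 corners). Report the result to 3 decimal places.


height_mm = gray/255 × 1.28; cell vol = 1.56² × mean(4 corners)
unit = 1.56² × 1.28 / (4×255) = 0.00305393 mm³ per gray-sum
row 0: Σ corner-gray over 15 cells = 7600  → 23.2099
row 1: Σ corner-gray over 15 cells = 8184  → 24.9934
row 2: Σ corner-gray over 15 cells = 6813  → 20.8064
row 3: Σ corner-gray over 15 cells = 6923  → 21.1424
row 4: Σ corner-gray over 15 cells = 6456  → 19.7162
Σ rows: total corner-gray = 35976  → 109.8682 mm³

109.868


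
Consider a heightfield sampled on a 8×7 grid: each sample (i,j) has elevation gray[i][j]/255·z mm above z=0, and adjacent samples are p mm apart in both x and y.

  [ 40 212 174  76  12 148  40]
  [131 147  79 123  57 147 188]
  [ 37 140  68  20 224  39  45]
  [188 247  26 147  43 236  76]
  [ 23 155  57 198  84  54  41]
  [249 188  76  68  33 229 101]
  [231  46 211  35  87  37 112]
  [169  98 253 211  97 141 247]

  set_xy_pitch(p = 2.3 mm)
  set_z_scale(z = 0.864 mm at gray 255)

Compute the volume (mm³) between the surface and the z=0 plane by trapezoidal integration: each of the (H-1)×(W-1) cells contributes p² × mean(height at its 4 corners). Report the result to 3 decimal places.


height_mm = gray/255 × 0.864; cell vol = 2.3² × mean(4 corners)
unit = 2.3² × 0.864 / (4×255) = 0.00448094 mm³ per gray-sum
row 0: Σ corner-gray over 6 cells = 2749  → 12.3181
row 1: Σ corner-gray over 6 cells = 2489  → 11.1531
row 2: Σ corner-gray over 6 cells = 2726  → 12.2150
row 3: Σ corner-gray over 6 cells = 2822  → 12.6452
row 4: Σ corner-gray over 6 cells = 2698  → 12.0896
row 5: Σ corner-gray over 6 cells = 2713  → 12.1568
row 6: Σ corner-gray over 6 cells = 3191  → 14.2987
Σ rows: total corner-gray = 19388  → 86.8765 mm³

86.876
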